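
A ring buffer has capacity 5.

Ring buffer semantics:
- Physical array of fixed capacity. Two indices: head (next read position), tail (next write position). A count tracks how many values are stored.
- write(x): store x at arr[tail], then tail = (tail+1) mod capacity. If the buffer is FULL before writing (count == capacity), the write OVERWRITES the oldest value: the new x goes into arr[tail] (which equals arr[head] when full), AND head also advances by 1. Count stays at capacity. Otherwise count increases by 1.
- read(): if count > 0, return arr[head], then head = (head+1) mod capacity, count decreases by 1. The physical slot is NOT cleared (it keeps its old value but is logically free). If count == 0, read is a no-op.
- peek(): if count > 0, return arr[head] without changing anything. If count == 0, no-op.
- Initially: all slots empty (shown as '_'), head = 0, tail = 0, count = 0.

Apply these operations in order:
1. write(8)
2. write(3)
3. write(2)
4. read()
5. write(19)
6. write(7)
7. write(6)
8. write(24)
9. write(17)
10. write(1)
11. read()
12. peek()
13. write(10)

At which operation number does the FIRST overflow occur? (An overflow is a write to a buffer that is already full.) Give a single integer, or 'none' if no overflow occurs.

Answer: 8

Derivation:
After op 1 (write(8)): arr=[8 _ _ _ _] head=0 tail=1 count=1
After op 2 (write(3)): arr=[8 3 _ _ _] head=0 tail=2 count=2
After op 3 (write(2)): arr=[8 3 2 _ _] head=0 tail=3 count=3
After op 4 (read()): arr=[8 3 2 _ _] head=1 tail=3 count=2
After op 5 (write(19)): arr=[8 3 2 19 _] head=1 tail=4 count=3
After op 6 (write(7)): arr=[8 3 2 19 7] head=1 tail=0 count=4
After op 7 (write(6)): arr=[6 3 2 19 7] head=1 tail=1 count=5
After op 8 (write(24)): arr=[6 24 2 19 7] head=2 tail=2 count=5
After op 9 (write(17)): arr=[6 24 17 19 7] head=3 tail=3 count=5
After op 10 (write(1)): arr=[6 24 17 1 7] head=4 tail=4 count=5
After op 11 (read()): arr=[6 24 17 1 7] head=0 tail=4 count=4
After op 12 (peek()): arr=[6 24 17 1 7] head=0 tail=4 count=4
After op 13 (write(10)): arr=[6 24 17 1 10] head=0 tail=0 count=5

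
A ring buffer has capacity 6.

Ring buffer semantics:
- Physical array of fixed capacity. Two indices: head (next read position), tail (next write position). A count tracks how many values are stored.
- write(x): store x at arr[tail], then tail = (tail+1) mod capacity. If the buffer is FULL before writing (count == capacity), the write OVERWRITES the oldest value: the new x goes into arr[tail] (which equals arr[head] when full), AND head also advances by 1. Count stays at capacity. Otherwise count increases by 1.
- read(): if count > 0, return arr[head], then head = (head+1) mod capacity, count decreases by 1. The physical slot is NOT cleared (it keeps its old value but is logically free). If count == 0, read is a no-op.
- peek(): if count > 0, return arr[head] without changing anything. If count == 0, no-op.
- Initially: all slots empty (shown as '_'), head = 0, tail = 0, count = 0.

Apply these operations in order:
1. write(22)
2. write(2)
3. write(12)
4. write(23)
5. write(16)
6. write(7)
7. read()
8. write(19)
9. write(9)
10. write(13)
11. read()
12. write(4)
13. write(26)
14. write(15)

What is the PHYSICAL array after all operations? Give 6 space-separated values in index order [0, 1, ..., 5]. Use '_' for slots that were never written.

Answer: 19 9 13 4 26 15

Derivation:
After op 1 (write(22)): arr=[22 _ _ _ _ _] head=0 tail=1 count=1
After op 2 (write(2)): arr=[22 2 _ _ _ _] head=0 tail=2 count=2
After op 3 (write(12)): arr=[22 2 12 _ _ _] head=0 tail=3 count=3
After op 4 (write(23)): arr=[22 2 12 23 _ _] head=0 tail=4 count=4
After op 5 (write(16)): arr=[22 2 12 23 16 _] head=0 tail=5 count=5
After op 6 (write(7)): arr=[22 2 12 23 16 7] head=0 tail=0 count=6
After op 7 (read()): arr=[22 2 12 23 16 7] head=1 tail=0 count=5
After op 8 (write(19)): arr=[19 2 12 23 16 7] head=1 tail=1 count=6
After op 9 (write(9)): arr=[19 9 12 23 16 7] head=2 tail=2 count=6
After op 10 (write(13)): arr=[19 9 13 23 16 7] head=3 tail=3 count=6
After op 11 (read()): arr=[19 9 13 23 16 7] head=4 tail=3 count=5
After op 12 (write(4)): arr=[19 9 13 4 16 7] head=4 tail=4 count=6
After op 13 (write(26)): arr=[19 9 13 4 26 7] head=5 tail=5 count=6
After op 14 (write(15)): arr=[19 9 13 4 26 15] head=0 tail=0 count=6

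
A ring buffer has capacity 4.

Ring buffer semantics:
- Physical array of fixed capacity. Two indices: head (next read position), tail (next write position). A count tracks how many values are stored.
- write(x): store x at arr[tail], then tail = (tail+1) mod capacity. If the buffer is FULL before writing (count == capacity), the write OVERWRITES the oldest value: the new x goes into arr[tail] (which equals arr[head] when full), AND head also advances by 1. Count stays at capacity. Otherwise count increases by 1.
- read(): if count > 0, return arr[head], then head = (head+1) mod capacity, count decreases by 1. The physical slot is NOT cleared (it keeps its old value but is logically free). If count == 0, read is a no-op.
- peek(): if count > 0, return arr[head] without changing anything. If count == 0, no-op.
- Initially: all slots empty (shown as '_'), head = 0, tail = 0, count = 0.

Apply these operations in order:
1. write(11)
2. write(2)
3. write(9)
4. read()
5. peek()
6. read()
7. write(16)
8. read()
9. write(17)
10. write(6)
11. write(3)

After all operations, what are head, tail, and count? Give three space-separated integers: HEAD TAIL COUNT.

After op 1 (write(11)): arr=[11 _ _ _] head=0 tail=1 count=1
After op 2 (write(2)): arr=[11 2 _ _] head=0 tail=2 count=2
After op 3 (write(9)): arr=[11 2 9 _] head=0 tail=3 count=3
After op 4 (read()): arr=[11 2 9 _] head=1 tail=3 count=2
After op 5 (peek()): arr=[11 2 9 _] head=1 tail=3 count=2
After op 6 (read()): arr=[11 2 9 _] head=2 tail=3 count=1
After op 7 (write(16)): arr=[11 2 9 16] head=2 tail=0 count=2
After op 8 (read()): arr=[11 2 9 16] head=3 tail=0 count=1
After op 9 (write(17)): arr=[17 2 9 16] head=3 tail=1 count=2
After op 10 (write(6)): arr=[17 6 9 16] head=3 tail=2 count=3
After op 11 (write(3)): arr=[17 6 3 16] head=3 tail=3 count=4

Answer: 3 3 4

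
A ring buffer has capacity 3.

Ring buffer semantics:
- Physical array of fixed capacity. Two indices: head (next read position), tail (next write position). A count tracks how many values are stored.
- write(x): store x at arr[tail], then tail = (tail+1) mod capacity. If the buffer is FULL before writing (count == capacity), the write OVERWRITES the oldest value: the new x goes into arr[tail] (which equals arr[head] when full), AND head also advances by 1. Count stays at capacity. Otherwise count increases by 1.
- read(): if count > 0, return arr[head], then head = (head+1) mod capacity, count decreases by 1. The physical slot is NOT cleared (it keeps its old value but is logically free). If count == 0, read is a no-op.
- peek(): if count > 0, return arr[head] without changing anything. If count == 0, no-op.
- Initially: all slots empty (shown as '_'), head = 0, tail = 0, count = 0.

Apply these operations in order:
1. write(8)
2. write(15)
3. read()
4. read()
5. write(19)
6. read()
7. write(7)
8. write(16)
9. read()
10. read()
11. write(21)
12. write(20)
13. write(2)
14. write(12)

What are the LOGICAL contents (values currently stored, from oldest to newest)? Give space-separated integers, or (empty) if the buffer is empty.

After op 1 (write(8)): arr=[8 _ _] head=0 tail=1 count=1
After op 2 (write(15)): arr=[8 15 _] head=0 tail=2 count=2
After op 3 (read()): arr=[8 15 _] head=1 tail=2 count=1
After op 4 (read()): arr=[8 15 _] head=2 tail=2 count=0
After op 5 (write(19)): arr=[8 15 19] head=2 tail=0 count=1
After op 6 (read()): arr=[8 15 19] head=0 tail=0 count=0
After op 7 (write(7)): arr=[7 15 19] head=0 tail=1 count=1
After op 8 (write(16)): arr=[7 16 19] head=0 tail=2 count=2
After op 9 (read()): arr=[7 16 19] head=1 tail=2 count=1
After op 10 (read()): arr=[7 16 19] head=2 tail=2 count=0
After op 11 (write(21)): arr=[7 16 21] head=2 tail=0 count=1
After op 12 (write(20)): arr=[20 16 21] head=2 tail=1 count=2
After op 13 (write(2)): arr=[20 2 21] head=2 tail=2 count=3
After op 14 (write(12)): arr=[20 2 12] head=0 tail=0 count=3

Answer: 20 2 12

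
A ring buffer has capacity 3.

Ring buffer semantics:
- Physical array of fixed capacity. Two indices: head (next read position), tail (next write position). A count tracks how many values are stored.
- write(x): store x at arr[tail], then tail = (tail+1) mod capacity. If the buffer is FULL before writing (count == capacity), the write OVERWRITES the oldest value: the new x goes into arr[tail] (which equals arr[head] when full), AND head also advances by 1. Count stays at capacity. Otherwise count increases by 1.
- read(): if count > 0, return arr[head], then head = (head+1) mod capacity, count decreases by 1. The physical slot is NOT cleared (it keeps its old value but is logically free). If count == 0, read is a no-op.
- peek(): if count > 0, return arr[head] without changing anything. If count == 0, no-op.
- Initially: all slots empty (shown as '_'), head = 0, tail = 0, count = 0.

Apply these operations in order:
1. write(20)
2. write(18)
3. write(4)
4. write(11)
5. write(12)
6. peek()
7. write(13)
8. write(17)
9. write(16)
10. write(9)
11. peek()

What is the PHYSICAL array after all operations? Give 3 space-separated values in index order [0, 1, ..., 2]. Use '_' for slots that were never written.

Answer: 17 16 9

Derivation:
After op 1 (write(20)): arr=[20 _ _] head=0 tail=1 count=1
After op 2 (write(18)): arr=[20 18 _] head=0 tail=2 count=2
After op 3 (write(4)): arr=[20 18 4] head=0 tail=0 count=3
After op 4 (write(11)): arr=[11 18 4] head=1 tail=1 count=3
After op 5 (write(12)): arr=[11 12 4] head=2 tail=2 count=3
After op 6 (peek()): arr=[11 12 4] head=2 tail=2 count=3
After op 7 (write(13)): arr=[11 12 13] head=0 tail=0 count=3
After op 8 (write(17)): arr=[17 12 13] head=1 tail=1 count=3
After op 9 (write(16)): arr=[17 16 13] head=2 tail=2 count=3
After op 10 (write(9)): arr=[17 16 9] head=0 tail=0 count=3
After op 11 (peek()): arr=[17 16 9] head=0 tail=0 count=3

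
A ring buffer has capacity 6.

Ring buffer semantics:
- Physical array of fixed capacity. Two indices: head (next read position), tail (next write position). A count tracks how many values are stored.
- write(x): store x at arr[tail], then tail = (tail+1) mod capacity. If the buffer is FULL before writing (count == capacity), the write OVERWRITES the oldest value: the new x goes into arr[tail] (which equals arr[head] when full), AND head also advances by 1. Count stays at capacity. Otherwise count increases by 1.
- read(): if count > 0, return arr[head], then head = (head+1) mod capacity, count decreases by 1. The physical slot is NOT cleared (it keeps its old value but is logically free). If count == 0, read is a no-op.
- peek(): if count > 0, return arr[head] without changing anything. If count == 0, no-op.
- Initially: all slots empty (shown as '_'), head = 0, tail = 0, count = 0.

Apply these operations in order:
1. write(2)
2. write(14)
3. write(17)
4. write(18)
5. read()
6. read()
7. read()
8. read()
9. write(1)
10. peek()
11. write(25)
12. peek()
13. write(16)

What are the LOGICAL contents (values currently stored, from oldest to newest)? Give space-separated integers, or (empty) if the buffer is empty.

Answer: 1 25 16

Derivation:
After op 1 (write(2)): arr=[2 _ _ _ _ _] head=0 tail=1 count=1
After op 2 (write(14)): arr=[2 14 _ _ _ _] head=0 tail=2 count=2
After op 3 (write(17)): arr=[2 14 17 _ _ _] head=0 tail=3 count=3
After op 4 (write(18)): arr=[2 14 17 18 _ _] head=0 tail=4 count=4
After op 5 (read()): arr=[2 14 17 18 _ _] head=1 tail=4 count=3
After op 6 (read()): arr=[2 14 17 18 _ _] head=2 tail=4 count=2
After op 7 (read()): arr=[2 14 17 18 _ _] head=3 tail=4 count=1
After op 8 (read()): arr=[2 14 17 18 _ _] head=4 tail=4 count=0
After op 9 (write(1)): arr=[2 14 17 18 1 _] head=4 tail=5 count=1
After op 10 (peek()): arr=[2 14 17 18 1 _] head=4 tail=5 count=1
After op 11 (write(25)): arr=[2 14 17 18 1 25] head=4 tail=0 count=2
After op 12 (peek()): arr=[2 14 17 18 1 25] head=4 tail=0 count=2
After op 13 (write(16)): arr=[16 14 17 18 1 25] head=4 tail=1 count=3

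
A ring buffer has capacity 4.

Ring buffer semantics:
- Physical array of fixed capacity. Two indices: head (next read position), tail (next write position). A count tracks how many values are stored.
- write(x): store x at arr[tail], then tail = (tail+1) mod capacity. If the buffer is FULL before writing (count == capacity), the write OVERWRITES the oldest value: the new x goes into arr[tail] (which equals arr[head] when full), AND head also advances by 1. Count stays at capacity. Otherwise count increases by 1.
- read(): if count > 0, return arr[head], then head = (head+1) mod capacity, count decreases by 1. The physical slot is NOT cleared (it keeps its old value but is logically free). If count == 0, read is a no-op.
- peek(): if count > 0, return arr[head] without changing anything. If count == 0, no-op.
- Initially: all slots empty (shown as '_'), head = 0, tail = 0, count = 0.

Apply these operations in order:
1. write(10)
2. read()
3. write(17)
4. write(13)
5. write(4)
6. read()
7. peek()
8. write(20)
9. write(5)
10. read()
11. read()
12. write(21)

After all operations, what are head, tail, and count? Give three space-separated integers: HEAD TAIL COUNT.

Answer: 0 3 3

Derivation:
After op 1 (write(10)): arr=[10 _ _ _] head=0 tail=1 count=1
After op 2 (read()): arr=[10 _ _ _] head=1 tail=1 count=0
After op 3 (write(17)): arr=[10 17 _ _] head=1 tail=2 count=1
After op 4 (write(13)): arr=[10 17 13 _] head=1 tail=3 count=2
After op 5 (write(4)): arr=[10 17 13 4] head=1 tail=0 count=3
After op 6 (read()): arr=[10 17 13 4] head=2 tail=0 count=2
After op 7 (peek()): arr=[10 17 13 4] head=2 tail=0 count=2
After op 8 (write(20)): arr=[20 17 13 4] head=2 tail=1 count=3
After op 9 (write(5)): arr=[20 5 13 4] head=2 tail=2 count=4
After op 10 (read()): arr=[20 5 13 4] head=3 tail=2 count=3
After op 11 (read()): arr=[20 5 13 4] head=0 tail=2 count=2
After op 12 (write(21)): arr=[20 5 21 4] head=0 tail=3 count=3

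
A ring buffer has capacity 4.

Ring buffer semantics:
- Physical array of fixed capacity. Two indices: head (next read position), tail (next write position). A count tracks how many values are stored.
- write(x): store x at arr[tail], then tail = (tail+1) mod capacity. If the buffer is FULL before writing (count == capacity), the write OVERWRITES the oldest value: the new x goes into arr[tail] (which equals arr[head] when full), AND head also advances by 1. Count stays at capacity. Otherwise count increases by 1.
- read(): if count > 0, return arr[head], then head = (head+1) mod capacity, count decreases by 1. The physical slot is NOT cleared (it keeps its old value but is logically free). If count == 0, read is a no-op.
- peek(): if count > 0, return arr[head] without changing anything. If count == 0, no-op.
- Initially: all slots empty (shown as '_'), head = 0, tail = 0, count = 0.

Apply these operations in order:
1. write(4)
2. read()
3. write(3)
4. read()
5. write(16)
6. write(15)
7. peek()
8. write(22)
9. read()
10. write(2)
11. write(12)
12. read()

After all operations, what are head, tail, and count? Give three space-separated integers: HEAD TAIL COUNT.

After op 1 (write(4)): arr=[4 _ _ _] head=0 tail=1 count=1
After op 2 (read()): arr=[4 _ _ _] head=1 tail=1 count=0
After op 3 (write(3)): arr=[4 3 _ _] head=1 tail=2 count=1
After op 4 (read()): arr=[4 3 _ _] head=2 tail=2 count=0
After op 5 (write(16)): arr=[4 3 16 _] head=2 tail=3 count=1
After op 6 (write(15)): arr=[4 3 16 15] head=2 tail=0 count=2
After op 7 (peek()): arr=[4 3 16 15] head=2 tail=0 count=2
After op 8 (write(22)): arr=[22 3 16 15] head=2 tail=1 count=3
After op 9 (read()): arr=[22 3 16 15] head=3 tail=1 count=2
After op 10 (write(2)): arr=[22 2 16 15] head=3 tail=2 count=3
After op 11 (write(12)): arr=[22 2 12 15] head=3 tail=3 count=4
After op 12 (read()): arr=[22 2 12 15] head=0 tail=3 count=3

Answer: 0 3 3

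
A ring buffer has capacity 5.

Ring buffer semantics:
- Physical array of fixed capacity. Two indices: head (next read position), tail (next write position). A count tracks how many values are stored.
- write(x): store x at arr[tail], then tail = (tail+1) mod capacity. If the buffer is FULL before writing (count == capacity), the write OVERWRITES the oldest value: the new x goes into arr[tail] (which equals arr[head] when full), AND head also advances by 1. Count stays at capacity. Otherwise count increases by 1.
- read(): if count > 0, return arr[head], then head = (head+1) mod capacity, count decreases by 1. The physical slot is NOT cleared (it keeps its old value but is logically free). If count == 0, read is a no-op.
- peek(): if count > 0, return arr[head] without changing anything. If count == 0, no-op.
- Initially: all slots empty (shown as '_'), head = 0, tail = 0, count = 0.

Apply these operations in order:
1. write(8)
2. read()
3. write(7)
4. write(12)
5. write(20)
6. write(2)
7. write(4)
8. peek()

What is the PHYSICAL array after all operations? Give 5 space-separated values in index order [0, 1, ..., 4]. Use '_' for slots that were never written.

After op 1 (write(8)): arr=[8 _ _ _ _] head=0 tail=1 count=1
After op 2 (read()): arr=[8 _ _ _ _] head=1 tail=1 count=0
After op 3 (write(7)): arr=[8 7 _ _ _] head=1 tail=2 count=1
After op 4 (write(12)): arr=[8 7 12 _ _] head=1 tail=3 count=2
After op 5 (write(20)): arr=[8 7 12 20 _] head=1 tail=4 count=3
After op 6 (write(2)): arr=[8 7 12 20 2] head=1 tail=0 count=4
After op 7 (write(4)): arr=[4 7 12 20 2] head=1 tail=1 count=5
After op 8 (peek()): arr=[4 7 12 20 2] head=1 tail=1 count=5

Answer: 4 7 12 20 2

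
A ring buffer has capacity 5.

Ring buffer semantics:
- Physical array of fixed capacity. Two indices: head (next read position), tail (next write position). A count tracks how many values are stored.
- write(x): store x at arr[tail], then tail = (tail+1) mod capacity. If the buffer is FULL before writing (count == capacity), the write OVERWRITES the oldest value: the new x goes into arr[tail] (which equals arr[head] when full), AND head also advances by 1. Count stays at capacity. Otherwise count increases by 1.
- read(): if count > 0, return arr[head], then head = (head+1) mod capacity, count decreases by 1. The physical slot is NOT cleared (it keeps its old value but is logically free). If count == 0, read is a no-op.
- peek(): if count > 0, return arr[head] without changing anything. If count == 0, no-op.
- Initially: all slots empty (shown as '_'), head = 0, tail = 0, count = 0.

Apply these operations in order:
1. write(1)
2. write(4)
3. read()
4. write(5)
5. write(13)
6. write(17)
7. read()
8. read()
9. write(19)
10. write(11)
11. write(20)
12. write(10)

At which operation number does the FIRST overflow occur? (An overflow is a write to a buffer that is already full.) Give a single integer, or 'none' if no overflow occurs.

After op 1 (write(1)): arr=[1 _ _ _ _] head=0 tail=1 count=1
After op 2 (write(4)): arr=[1 4 _ _ _] head=0 tail=2 count=2
After op 3 (read()): arr=[1 4 _ _ _] head=1 tail=2 count=1
After op 4 (write(5)): arr=[1 4 5 _ _] head=1 tail=3 count=2
After op 5 (write(13)): arr=[1 4 5 13 _] head=1 tail=4 count=3
After op 6 (write(17)): arr=[1 4 5 13 17] head=1 tail=0 count=4
After op 7 (read()): arr=[1 4 5 13 17] head=2 tail=0 count=3
After op 8 (read()): arr=[1 4 5 13 17] head=3 tail=0 count=2
After op 9 (write(19)): arr=[19 4 5 13 17] head=3 tail=1 count=3
After op 10 (write(11)): arr=[19 11 5 13 17] head=3 tail=2 count=4
After op 11 (write(20)): arr=[19 11 20 13 17] head=3 tail=3 count=5
After op 12 (write(10)): arr=[19 11 20 10 17] head=4 tail=4 count=5

Answer: 12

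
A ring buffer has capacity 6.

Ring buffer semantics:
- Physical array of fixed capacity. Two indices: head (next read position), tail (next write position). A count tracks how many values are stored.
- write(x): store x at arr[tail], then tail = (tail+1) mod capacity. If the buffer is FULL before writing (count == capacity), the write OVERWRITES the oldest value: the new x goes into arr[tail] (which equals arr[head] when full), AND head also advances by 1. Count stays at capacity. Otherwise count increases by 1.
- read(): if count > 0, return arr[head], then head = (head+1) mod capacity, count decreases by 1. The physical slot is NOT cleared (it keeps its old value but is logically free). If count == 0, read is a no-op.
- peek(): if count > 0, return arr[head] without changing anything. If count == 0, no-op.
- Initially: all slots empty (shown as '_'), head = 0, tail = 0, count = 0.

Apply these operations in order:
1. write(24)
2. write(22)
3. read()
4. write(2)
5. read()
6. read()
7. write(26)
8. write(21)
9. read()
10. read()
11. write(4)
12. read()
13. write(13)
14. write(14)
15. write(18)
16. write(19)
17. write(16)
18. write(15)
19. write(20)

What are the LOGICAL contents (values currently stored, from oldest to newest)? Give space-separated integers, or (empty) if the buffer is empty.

After op 1 (write(24)): arr=[24 _ _ _ _ _] head=0 tail=1 count=1
After op 2 (write(22)): arr=[24 22 _ _ _ _] head=0 tail=2 count=2
After op 3 (read()): arr=[24 22 _ _ _ _] head=1 tail=2 count=1
After op 4 (write(2)): arr=[24 22 2 _ _ _] head=1 tail=3 count=2
After op 5 (read()): arr=[24 22 2 _ _ _] head=2 tail=3 count=1
After op 6 (read()): arr=[24 22 2 _ _ _] head=3 tail=3 count=0
After op 7 (write(26)): arr=[24 22 2 26 _ _] head=3 tail=4 count=1
After op 8 (write(21)): arr=[24 22 2 26 21 _] head=3 tail=5 count=2
After op 9 (read()): arr=[24 22 2 26 21 _] head=4 tail=5 count=1
After op 10 (read()): arr=[24 22 2 26 21 _] head=5 tail=5 count=0
After op 11 (write(4)): arr=[24 22 2 26 21 4] head=5 tail=0 count=1
After op 12 (read()): arr=[24 22 2 26 21 4] head=0 tail=0 count=0
After op 13 (write(13)): arr=[13 22 2 26 21 4] head=0 tail=1 count=1
After op 14 (write(14)): arr=[13 14 2 26 21 4] head=0 tail=2 count=2
After op 15 (write(18)): arr=[13 14 18 26 21 4] head=0 tail=3 count=3
After op 16 (write(19)): arr=[13 14 18 19 21 4] head=0 tail=4 count=4
After op 17 (write(16)): arr=[13 14 18 19 16 4] head=0 tail=5 count=5
After op 18 (write(15)): arr=[13 14 18 19 16 15] head=0 tail=0 count=6
After op 19 (write(20)): arr=[20 14 18 19 16 15] head=1 tail=1 count=6

Answer: 14 18 19 16 15 20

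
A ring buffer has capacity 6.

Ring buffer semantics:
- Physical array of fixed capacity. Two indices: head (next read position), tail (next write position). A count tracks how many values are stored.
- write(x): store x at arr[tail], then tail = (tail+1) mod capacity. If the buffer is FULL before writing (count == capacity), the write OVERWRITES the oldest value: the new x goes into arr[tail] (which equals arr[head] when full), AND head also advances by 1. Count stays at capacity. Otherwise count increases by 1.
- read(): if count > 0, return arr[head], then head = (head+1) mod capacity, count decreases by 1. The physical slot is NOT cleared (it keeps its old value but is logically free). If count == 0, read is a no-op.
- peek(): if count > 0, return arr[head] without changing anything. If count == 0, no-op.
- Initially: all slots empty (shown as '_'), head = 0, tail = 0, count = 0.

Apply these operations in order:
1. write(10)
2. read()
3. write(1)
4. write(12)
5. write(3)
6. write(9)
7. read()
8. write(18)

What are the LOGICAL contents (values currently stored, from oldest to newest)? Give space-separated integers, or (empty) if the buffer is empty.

After op 1 (write(10)): arr=[10 _ _ _ _ _] head=0 tail=1 count=1
After op 2 (read()): arr=[10 _ _ _ _ _] head=1 tail=1 count=0
After op 3 (write(1)): arr=[10 1 _ _ _ _] head=1 tail=2 count=1
After op 4 (write(12)): arr=[10 1 12 _ _ _] head=1 tail=3 count=2
After op 5 (write(3)): arr=[10 1 12 3 _ _] head=1 tail=4 count=3
After op 6 (write(9)): arr=[10 1 12 3 9 _] head=1 tail=5 count=4
After op 7 (read()): arr=[10 1 12 3 9 _] head=2 tail=5 count=3
After op 8 (write(18)): arr=[10 1 12 3 9 18] head=2 tail=0 count=4

Answer: 12 3 9 18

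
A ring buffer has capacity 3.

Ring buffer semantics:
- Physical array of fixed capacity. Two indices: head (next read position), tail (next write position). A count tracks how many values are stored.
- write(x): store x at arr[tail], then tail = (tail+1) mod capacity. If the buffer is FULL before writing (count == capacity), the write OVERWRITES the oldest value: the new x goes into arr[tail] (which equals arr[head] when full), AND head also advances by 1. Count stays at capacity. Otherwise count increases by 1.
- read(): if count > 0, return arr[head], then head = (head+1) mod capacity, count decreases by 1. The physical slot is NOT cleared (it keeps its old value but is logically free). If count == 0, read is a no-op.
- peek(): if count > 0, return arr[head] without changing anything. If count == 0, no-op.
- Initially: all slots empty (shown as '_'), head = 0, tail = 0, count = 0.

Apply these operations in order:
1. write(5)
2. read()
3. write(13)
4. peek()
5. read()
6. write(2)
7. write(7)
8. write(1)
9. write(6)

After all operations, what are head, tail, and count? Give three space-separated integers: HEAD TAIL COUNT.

After op 1 (write(5)): arr=[5 _ _] head=0 tail=1 count=1
After op 2 (read()): arr=[5 _ _] head=1 tail=1 count=0
After op 3 (write(13)): arr=[5 13 _] head=1 tail=2 count=1
After op 4 (peek()): arr=[5 13 _] head=1 tail=2 count=1
After op 5 (read()): arr=[5 13 _] head=2 tail=2 count=0
After op 6 (write(2)): arr=[5 13 2] head=2 tail=0 count=1
After op 7 (write(7)): arr=[7 13 2] head=2 tail=1 count=2
After op 8 (write(1)): arr=[7 1 2] head=2 tail=2 count=3
After op 9 (write(6)): arr=[7 1 6] head=0 tail=0 count=3

Answer: 0 0 3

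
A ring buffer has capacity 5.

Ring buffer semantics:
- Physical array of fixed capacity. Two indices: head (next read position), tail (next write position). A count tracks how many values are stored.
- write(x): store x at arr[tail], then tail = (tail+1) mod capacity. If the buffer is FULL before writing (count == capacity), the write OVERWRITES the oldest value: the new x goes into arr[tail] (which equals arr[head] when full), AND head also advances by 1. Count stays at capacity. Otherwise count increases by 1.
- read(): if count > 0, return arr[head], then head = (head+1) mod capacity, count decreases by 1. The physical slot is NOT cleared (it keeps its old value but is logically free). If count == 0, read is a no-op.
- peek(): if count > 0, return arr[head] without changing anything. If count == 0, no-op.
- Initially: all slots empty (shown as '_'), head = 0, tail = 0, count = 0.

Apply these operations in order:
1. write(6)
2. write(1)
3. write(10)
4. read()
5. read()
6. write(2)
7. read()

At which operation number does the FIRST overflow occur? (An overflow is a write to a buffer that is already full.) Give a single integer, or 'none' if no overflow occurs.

After op 1 (write(6)): arr=[6 _ _ _ _] head=0 tail=1 count=1
After op 2 (write(1)): arr=[6 1 _ _ _] head=0 tail=2 count=2
After op 3 (write(10)): arr=[6 1 10 _ _] head=0 tail=3 count=3
After op 4 (read()): arr=[6 1 10 _ _] head=1 tail=3 count=2
After op 5 (read()): arr=[6 1 10 _ _] head=2 tail=3 count=1
After op 6 (write(2)): arr=[6 1 10 2 _] head=2 tail=4 count=2
After op 7 (read()): arr=[6 1 10 2 _] head=3 tail=4 count=1

Answer: none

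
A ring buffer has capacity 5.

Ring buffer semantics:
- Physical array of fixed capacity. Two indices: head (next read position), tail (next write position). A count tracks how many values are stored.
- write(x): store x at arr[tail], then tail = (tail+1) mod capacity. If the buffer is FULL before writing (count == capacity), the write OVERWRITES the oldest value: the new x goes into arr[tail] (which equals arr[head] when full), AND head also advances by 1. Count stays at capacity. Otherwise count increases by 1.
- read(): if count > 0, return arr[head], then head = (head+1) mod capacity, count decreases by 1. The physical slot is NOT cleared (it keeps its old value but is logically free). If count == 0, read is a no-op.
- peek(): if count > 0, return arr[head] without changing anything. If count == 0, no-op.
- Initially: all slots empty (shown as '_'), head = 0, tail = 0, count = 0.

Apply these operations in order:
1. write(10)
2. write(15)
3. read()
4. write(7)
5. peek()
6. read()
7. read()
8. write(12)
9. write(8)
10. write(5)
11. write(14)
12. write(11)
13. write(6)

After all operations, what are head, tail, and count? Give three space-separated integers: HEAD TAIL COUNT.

Answer: 4 4 5

Derivation:
After op 1 (write(10)): arr=[10 _ _ _ _] head=0 tail=1 count=1
After op 2 (write(15)): arr=[10 15 _ _ _] head=0 tail=2 count=2
After op 3 (read()): arr=[10 15 _ _ _] head=1 tail=2 count=1
After op 4 (write(7)): arr=[10 15 7 _ _] head=1 tail=3 count=2
After op 5 (peek()): arr=[10 15 7 _ _] head=1 tail=3 count=2
After op 6 (read()): arr=[10 15 7 _ _] head=2 tail=3 count=1
After op 7 (read()): arr=[10 15 7 _ _] head=3 tail=3 count=0
After op 8 (write(12)): arr=[10 15 7 12 _] head=3 tail=4 count=1
After op 9 (write(8)): arr=[10 15 7 12 8] head=3 tail=0 count=2
After op 10 (write(5)): arr=[5 15 7 12 8] head=3 tail=1 count=3
After op 11 (write(14)): arr=[5 14 7 12 8] head=3 tail=2 count=4
After op 12 (write(11)): arr=[5 14 11 12 8] head=3 tail=3 count=5
After op 13 (write(6)): arr=[5 14 11 6 8] head=4 tail=4 count=5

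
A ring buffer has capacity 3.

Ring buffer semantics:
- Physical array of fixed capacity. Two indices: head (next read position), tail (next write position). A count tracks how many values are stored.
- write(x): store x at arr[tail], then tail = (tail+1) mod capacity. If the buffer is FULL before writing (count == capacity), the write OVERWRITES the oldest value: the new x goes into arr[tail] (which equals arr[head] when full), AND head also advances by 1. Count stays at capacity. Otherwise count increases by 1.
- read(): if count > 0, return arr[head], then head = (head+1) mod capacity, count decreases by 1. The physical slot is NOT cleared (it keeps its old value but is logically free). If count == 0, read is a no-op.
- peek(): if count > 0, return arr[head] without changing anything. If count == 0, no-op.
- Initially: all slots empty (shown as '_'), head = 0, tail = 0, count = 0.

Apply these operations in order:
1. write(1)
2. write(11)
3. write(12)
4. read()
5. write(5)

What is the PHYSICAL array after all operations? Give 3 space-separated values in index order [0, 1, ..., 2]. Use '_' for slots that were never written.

After op 1 (write(1)): arr=[1 _ _] head=0 tail=1 count=1
After op 2 (write(11)): arr=[1 11 _] head=0 tail=2 count=2
After op 3 (write(12)): arr=[1 11 12] head=0 tail=0 count=3
After op 4 (read()): arr=[1 11 12] head=1 tail=0 count=2
After op 5 (write(5)): arr=[5 11 12] head=1 tail=1 count=3

Answer: 5 11 12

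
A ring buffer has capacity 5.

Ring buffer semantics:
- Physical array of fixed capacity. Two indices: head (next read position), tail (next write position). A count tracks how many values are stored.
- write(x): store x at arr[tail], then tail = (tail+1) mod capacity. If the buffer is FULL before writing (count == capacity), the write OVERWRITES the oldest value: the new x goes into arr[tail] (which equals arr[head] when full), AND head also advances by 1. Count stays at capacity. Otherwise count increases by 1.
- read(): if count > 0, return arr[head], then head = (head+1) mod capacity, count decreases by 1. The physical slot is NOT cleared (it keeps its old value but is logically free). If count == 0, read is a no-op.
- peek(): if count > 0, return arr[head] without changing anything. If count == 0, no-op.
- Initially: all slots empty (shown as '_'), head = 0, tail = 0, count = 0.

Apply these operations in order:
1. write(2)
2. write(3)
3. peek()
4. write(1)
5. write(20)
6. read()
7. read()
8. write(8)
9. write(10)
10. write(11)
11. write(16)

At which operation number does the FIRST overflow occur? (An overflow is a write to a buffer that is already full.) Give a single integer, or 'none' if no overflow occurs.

Answer: 11

Derivation:
After op 1 (write(2)): arr=[2 _ _ _ _] head=0 tail=1 count=1
After op 2 (write(3)): arr=[2 3 _ _ _] head=0 tail=2 count=2
After op 3 (peek()): arr=[2 3 _ _ _] head=0 tail=2 count=2
After op 4 (write(1)): arr=[2 3 1 _ _] head=0 tail=3 count=3
After op 5 (write(20)): arr=[2 3 1 20 _] head=0 tail=4 count=4
After op 6 (read()): arr=[2 3 1 20 _] head=1 tail=4 count=3
After op 7 (read()): arr=[2 3 1 20 _] head=2 tail=4 count=2
After op 8 (write(8)): arr=[2 3 1 20 8] head=2 tail=0 count=3
After op 9 (write(10)): arr=[10 3 1 20 8] head=2 tail=1 count=4
After op 10 (write(11)): arr=[10 11 1 20 8] head=2 tail=2 count=5
After op 11 (write(16)): arr=[10 11 16 20 8] head=3 tail=3 count=5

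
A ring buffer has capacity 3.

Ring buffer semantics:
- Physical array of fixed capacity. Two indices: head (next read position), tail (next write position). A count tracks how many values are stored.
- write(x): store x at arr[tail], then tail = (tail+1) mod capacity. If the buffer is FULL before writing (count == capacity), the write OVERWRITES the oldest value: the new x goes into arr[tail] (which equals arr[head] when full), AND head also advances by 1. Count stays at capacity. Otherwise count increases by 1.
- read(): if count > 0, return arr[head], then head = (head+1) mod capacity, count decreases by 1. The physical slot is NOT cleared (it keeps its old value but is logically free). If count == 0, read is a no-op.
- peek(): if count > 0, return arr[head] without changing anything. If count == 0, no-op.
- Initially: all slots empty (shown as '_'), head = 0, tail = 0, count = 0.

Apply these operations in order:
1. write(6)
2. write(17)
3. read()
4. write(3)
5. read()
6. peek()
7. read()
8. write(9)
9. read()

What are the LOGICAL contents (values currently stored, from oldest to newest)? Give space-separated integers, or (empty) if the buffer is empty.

After op 1 (write(6)): arr=[6 _ _] head=0 tail=1 count=1
After op 2 (write(17)): arr=[6 17 _] head=0 tail=2 count=2
After op 3 (read()): arr=[6 17 _] head=1 tail=2 count=1
After op 4 (write(3)): arr=[6 17 3] head=1 tail=0 count=2
After op 5 (read()): arr=[6 17 3] head=2 tail=0 count=1
After op 6 (peek()): arr=[6 17 3] head=2 tail=0 count=1
After op 7 (read()): arr=[6 17 3] head=0 tail=0 count=0
After op 8 (write(9)): arr=[9 17 3] head=0 tail=1 count=1
After op 9 (read()): arr=[9 17 3] head=1 tail=1 count=0

Answer: (empty)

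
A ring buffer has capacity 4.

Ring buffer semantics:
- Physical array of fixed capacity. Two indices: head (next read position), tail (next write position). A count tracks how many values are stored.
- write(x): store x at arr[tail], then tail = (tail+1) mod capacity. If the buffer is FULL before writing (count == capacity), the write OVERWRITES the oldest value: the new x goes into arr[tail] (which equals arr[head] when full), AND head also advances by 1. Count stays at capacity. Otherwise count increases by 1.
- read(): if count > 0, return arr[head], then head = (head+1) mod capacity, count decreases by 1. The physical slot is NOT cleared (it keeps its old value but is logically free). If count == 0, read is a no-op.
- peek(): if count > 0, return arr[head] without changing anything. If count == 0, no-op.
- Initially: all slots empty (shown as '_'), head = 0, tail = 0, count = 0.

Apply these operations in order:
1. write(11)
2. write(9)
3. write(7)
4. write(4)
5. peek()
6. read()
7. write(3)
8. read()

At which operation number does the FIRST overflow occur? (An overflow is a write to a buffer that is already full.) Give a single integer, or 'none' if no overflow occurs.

Answer: none

Derivation:
After op 1 (write(11)): arr=[11 _ _ _] head=0 tail=1 count=1
After op 2 (write(9)): arr=[11 9 _ _] head=0 tail=2 count=2
After op 3 (write(7)): arr=[11 9 7 _] head=0 tail=3 count=3
After op 4 (write(4)): arr=[11 9 7 4] head=0 tail=0 count=4
After op 5 (peek()): arr=[11 9 7 4] head=0 tail=0 count=4
After op 6 (read()): arr=[11 9 7 4] head=1 tail=0 count=3
After op 7 (write(3)): arr=[3 9 7 4] head=1 tail=1 count=4
After op 8 (read()): arr=[3 9 7 4] head=2 tail=1 count=3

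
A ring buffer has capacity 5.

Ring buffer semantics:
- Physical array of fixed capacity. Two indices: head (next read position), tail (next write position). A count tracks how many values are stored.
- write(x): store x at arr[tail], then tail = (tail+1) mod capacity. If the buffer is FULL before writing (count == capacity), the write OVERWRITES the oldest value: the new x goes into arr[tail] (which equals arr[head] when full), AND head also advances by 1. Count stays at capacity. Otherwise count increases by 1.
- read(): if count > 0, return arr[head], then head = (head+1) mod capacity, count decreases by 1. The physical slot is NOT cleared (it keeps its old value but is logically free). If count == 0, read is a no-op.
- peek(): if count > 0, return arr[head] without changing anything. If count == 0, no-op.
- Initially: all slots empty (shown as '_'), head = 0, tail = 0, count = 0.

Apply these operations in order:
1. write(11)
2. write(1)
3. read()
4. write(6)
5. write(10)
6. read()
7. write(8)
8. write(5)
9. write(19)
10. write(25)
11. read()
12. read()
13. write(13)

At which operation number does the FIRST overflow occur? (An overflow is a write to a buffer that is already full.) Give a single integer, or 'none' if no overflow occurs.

After op 1 (write(11)): arr=[11 _ _ _ _] head=0 tail=1 count=1
After op 2 (write(1)): arr=[11 1 _ _ _] head=0 tail=2 count=2
After op 3 (read()): arr=[11 1 _ _ _] head=1 tail=2 count=1
After op 4 (write(6)): arr=[11 1 6 _ _] head=1 tail=3 count=2
After op 5 (write(10)): arr=[11 1 6 10 _] head=1 tail=4 count=3
After op 6 (read()): arr=[11 1 6 10 _] head=2 tail=4 count=2
After op 7 (write(8)): arr=[11 1 6 10 8] head=2 tail=0 count=3
After op 8 (write(5)): arr=[5 1 6 10 8] head=2 tail=1 count=4
After op 9 (write(19)): arr=[5 19 6 10 8] head=2 tail=2 count=5
After op 10 (write(25)): arr=[5 19 25 10 8] head=3 tail=3 count=5
After op 11 (read()): arr=[5 19 25 10 8] head=4 tail=3 count=4
After op 12 (read()): arr=[5 19 25 10 8] head=0 tail=3 count=3
After op 13 (write(13)): arr=[5 19 25 13 8] head=0 tail=4 count=4

Answer: 10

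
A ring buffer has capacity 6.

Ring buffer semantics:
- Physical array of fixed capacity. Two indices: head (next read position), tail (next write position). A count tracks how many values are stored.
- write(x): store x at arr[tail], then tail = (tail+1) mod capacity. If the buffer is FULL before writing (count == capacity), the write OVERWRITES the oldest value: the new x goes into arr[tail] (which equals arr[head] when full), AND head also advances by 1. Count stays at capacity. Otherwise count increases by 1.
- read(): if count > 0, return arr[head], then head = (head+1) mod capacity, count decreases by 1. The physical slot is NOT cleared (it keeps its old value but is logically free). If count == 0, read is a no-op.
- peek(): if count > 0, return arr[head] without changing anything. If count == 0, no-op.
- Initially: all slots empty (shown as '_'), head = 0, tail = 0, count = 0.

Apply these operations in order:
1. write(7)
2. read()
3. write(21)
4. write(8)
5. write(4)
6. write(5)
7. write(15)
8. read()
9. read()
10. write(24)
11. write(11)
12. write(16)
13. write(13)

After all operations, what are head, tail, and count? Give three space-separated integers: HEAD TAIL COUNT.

After op 1 (write(7)): arr=[7 _ _ _ _ _] head=0 tail=1 count=1
After op 2 (read()): arr=[7 _ _ _ _ _] head=1 tail=1 count=0
After op 3 (write(21)): arr=[7 21 _ _ _ _] head=1 tail=2 count=1
After op 4 (write(8)): arr=[7 21 8 _ _ _] head=1 tail=3 count=2
After op 5 (write(4)): arr=[7 21 8 4 _ _] head=1 tail=4 count=3
After op 6 (write(5)): arr=[7 21 8 4 5 _] head=1 tail=5 count=4
After op 7 (write(15)): arr=[7 21 8 4 5 15] head=1 tail=0 count=5
After op 8 (read()): arr=[7 21 8 4 5 15] head=2 tail=0 count=4
After op 9 (read()): arr=[7 21 8 4 5 15] head=3 tail=0 count=3
After op 10 (write(24)): arr=[24 21 8 4 5 15] head=3 tail=1 count=4
After op 11 (write(11)): arr=[24 11 8 4 5 15] head=3 tail=2 count=5
After op 12 (write(16)): arr=[24 11 16 4 5 15] head=3 tail=3 count=6
After op 13 (write(13)): arr=[24 11 16 13 5 15] head=4 tail=4 count=6

Answer: 4 4 6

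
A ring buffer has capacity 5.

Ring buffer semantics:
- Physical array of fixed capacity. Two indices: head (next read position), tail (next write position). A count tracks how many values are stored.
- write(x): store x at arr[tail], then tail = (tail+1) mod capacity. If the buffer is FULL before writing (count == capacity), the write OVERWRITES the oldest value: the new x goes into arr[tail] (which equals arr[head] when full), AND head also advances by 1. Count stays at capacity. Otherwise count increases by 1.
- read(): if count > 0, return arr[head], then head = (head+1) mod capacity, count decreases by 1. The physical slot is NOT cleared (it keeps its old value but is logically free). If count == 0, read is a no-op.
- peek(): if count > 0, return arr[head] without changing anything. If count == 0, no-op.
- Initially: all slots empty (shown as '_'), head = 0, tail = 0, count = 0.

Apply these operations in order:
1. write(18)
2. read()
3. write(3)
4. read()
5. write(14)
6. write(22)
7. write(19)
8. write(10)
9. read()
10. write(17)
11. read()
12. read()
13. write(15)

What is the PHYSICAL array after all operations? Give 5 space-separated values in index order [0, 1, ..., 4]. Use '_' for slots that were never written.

After op 1 (write(18)): arr=[18 _ _ _ _] head=0 tail=1 count=1
After op 2 (read()): arr=[18 _ _ _ _] head=1 tail=1 count=0
After op 3 (write(3)): arr=[18 3 _ _ _] head=1 tail=2 count=1
After op 4 (read()): arr=[18 3 _ _ _] head=2 tail=2 count=0
After op 5 (write(14)): arr=[18 3 14 _ _] head=2 tail=3 count=1
After op 6 (write(22)): arr=[18 3 14 22 _] head=2 tail=4 count=2
After op 7 (write(19)): arr=[18 3 14 22 19] head=2 tail=0 count=3
After op 8 (write(10)): arr=[10 3 14 22 19] head=2 tail=1 count=4
After op 9 (read()): arr=[10 3 14 22 19] head=3 tail=1 count=3
After op 10 (write(17)): arr=[10 17 14 22 19] head=3 tail=2 count=4
After op 11 (read()): arr=[10 17 14 22 19] head=4 tail=2 count=3
After op 12 (read()): arr=[10 17 14 22 19] head=0 tail=2 count=2
After op 13 (write(15)): arr=[10 17 15 22 19] head=0 tail=3 count=3

Answer: 10 17 15 22 19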